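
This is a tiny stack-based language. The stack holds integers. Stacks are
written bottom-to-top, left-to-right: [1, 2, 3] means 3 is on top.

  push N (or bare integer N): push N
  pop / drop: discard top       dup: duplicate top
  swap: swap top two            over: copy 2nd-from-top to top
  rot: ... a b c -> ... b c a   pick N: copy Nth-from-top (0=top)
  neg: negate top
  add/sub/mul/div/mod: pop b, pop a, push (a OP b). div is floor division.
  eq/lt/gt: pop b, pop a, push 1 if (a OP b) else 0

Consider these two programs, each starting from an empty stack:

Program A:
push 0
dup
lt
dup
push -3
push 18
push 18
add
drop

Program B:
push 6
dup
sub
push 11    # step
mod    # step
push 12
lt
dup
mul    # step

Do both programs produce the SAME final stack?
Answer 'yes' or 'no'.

Program A trace:
  After 'push 0': [0]
  After 'dup': [0, 0]
  After 'lt': [0]
  After 'dup': [0, 0]
  After 'push -3': [0, 0, -3]
  After 'push 18': [0, 0, -3, 18]
  After 'push 18': [0, 0, -3, 18, 18]
  After 'add': [0, 0, -3, 36]
  After 'drop': [0, 0, -3]
Program A final stack: [0, 0, -3]

Program B trace:
  After 'push 6': [6]
  After 'dup': [6, 6]
  After 'sub': [0]
  After 'push 11': [0, 11]
  After 'mod': [0]
  After 'push 12': [0, 12]
  After 'lt': [1]
  After 'dup': [1, 1]
  After 'mul': [1]
Program B final stack: [1]
Same: no

Answer: no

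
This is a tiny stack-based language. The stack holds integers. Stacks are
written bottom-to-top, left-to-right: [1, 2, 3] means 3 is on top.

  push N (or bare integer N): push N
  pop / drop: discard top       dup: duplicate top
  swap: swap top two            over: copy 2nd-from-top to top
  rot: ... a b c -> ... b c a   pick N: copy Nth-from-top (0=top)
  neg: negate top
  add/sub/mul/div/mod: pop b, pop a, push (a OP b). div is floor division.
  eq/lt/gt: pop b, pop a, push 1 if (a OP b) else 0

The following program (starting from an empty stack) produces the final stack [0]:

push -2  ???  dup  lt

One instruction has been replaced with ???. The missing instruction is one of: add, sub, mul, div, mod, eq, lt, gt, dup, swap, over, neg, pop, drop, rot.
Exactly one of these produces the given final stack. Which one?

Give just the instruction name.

Stack before ???: [-2]
Stack after ???:  [2]
The instruction that transforms [-2] -> [2] is: neg

Answer: neg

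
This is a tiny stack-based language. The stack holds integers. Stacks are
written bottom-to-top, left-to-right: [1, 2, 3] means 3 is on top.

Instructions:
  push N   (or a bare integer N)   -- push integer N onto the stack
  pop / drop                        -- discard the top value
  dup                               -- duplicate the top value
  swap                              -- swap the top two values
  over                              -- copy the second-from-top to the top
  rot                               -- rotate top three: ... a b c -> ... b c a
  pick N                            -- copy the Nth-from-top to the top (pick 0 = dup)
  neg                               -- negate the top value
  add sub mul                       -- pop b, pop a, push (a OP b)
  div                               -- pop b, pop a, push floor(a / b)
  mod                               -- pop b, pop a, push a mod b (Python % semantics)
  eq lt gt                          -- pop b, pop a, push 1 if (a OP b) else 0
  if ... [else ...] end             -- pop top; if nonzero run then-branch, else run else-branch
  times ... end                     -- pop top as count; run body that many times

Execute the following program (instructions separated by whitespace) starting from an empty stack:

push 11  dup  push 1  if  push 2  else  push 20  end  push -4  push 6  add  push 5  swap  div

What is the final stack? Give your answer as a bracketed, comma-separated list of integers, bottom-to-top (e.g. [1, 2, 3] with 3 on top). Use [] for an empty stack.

Answer: [11, 11, 2, 2]

Derivation:
After 'push 11': [11]
After 'dup': [11, 11]
After 'push 1': [11, 11, 1]
After 'if': [11, 11]
After 'push 2': [11, 11, 2]
After 'push -4': [11, 11, 2, -4]
After 'push 6': [11, 11, 2, -4, 6]
After 'add': [11, 11, 2, 2]
After 'push 5': [11, 11, 2, 2, 5]
After 'swap': [11, 11, 2, 5, 2]
After 'div': [11, 11, 2, 2]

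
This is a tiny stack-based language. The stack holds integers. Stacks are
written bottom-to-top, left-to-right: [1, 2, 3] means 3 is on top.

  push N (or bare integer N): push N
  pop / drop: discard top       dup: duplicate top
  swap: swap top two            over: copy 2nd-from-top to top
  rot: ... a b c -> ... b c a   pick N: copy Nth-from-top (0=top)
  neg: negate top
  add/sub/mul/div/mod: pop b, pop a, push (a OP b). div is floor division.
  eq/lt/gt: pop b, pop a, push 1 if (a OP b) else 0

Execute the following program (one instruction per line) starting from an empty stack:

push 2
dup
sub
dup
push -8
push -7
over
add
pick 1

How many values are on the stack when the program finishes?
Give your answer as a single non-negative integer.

After 'push 2': stack = [2] (depth 1)
After 'dup': stack = [2, 2] (depth 2)
After 'sub': stack = [0] (depth 1)
After 'dup': stack = [0, 0] (depth 2)
After 'push -8': stack = [0, 0, -8] (depth 3)
After 'push -7': stack = [0, 0, -8, -7] (depth 4)
After 'over': stack = [0, 0, -8, -7, -8] (depth 5)
After 'add': stack = [0, 0, -8, -15] (depth 4)
After 'pick 1': stack = [0, 0, -8, -15, -8] (depth 5)

Answer: 5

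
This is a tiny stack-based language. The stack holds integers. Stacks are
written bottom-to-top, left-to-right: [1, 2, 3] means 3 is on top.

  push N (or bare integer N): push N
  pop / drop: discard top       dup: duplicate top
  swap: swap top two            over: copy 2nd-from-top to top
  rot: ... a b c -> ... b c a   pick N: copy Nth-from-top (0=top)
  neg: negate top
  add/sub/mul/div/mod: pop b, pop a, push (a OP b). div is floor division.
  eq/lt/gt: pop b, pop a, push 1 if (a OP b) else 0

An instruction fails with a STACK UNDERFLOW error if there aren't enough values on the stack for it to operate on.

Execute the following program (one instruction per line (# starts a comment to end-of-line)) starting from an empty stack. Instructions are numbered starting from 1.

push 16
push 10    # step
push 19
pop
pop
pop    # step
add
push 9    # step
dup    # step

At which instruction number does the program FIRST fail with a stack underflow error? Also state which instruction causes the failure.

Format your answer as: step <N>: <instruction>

Answer: step 7: add

Derivation:
Step 1 ('push 16'): stack = [16], depth = 1
Step 2 ('push 10'): stack = [16, 10], depth = 2
Step 3 ('push 19'): stack = [16, 10, 19], depth = 3
Step 4 ('pop'): stack = [16, 10], depth = 2
Step 5 ('pop'): stack = [16], depth = 1
Step 6 ('pop'): stack = [], depth = 0
Step 7 ('add'): needs 2 value(s) but depth is 0 — STACK UNDERFLOW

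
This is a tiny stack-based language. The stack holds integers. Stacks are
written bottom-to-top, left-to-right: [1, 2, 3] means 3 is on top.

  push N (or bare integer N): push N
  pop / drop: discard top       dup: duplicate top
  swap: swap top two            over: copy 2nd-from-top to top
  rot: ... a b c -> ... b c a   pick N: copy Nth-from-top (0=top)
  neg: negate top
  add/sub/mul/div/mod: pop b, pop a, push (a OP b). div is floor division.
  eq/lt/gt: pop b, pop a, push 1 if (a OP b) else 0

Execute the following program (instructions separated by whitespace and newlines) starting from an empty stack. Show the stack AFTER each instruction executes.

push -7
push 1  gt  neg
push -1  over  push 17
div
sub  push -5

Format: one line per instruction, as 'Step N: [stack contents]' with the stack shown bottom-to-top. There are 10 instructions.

Step 1: [-7]
Step 2: [-7, 1]
Step 3: [0]
Step 4: [0]
Step 5: [0, -1]
Step 6: [0, -1, 0]
Step 7: [0, -1, 0, 17]
Step 8: [0, -1, 0]
Step 9: [0, -1]
Step 10: [0, -1, -5]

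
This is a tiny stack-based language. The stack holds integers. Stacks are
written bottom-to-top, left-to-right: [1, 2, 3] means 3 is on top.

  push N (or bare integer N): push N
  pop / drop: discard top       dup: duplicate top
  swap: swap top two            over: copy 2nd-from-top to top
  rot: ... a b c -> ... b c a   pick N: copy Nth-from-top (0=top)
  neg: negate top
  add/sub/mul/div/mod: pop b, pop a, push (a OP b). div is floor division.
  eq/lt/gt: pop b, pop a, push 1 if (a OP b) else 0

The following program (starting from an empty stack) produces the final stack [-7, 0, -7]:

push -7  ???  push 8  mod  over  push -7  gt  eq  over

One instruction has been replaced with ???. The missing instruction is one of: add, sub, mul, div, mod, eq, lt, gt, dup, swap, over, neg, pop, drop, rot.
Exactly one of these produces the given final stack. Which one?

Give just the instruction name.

Stack before ???: [-7]
Stack after ???:  [-7, -7]
The instruction that transforms [-7] -> [-7, -7] is: dup

Answer: dup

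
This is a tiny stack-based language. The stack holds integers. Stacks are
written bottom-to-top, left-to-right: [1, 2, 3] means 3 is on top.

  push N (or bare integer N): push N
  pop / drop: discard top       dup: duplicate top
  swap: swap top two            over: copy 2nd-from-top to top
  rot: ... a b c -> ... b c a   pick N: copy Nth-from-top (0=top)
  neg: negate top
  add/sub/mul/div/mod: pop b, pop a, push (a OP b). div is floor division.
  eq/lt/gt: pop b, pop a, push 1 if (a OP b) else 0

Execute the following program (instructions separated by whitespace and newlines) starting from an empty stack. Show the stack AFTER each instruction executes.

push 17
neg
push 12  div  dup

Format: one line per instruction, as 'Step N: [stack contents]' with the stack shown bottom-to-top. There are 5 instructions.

Step 1: [17]
Step 2: [-17]
Step 3: [-17, 12]
Step 4: [-2]
Step 5: [-2, -2]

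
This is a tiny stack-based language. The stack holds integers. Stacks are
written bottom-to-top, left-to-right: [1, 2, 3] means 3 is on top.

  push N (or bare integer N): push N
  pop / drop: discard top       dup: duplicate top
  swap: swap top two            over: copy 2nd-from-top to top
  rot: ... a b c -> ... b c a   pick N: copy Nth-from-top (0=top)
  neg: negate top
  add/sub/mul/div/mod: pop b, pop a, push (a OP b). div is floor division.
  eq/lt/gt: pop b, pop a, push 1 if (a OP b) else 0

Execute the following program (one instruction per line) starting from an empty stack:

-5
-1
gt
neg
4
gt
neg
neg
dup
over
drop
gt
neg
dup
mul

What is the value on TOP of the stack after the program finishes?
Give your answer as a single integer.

After 'push -5': [-5]
After 'push -1': [-5, -1]
After 'gt': [0]
After 'neg': [0]
After 'push 4': [0, 4]
After 'gt': [0]
After 'neg': [0]
After 'neg': [0]
After 'dup': [0, 0]
After 'over': [0, 0, 0]
After 'drop': [0, 0]
After 'gt': [0]
After 'neg': [0]
After 'dup': [0, 0]
After 'mul': [0]

Answer: 0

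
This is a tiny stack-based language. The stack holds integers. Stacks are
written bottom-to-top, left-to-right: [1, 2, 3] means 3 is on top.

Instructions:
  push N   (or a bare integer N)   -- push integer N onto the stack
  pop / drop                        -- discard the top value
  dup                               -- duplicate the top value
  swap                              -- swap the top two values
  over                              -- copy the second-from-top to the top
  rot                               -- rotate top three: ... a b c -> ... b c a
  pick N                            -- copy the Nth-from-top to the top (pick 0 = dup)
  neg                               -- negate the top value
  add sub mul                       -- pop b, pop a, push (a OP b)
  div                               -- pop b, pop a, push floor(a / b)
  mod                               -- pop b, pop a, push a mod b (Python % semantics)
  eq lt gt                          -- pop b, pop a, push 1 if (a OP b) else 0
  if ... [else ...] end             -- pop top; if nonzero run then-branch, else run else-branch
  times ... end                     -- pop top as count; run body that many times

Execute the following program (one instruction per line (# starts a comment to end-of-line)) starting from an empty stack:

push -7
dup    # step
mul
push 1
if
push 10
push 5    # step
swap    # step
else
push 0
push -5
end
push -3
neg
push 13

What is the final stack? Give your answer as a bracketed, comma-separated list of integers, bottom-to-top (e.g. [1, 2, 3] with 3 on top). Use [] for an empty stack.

After 'push -7': [-7]
After 'dup': [-7, -7]
After 'mul': [49]
After 'push 1': [49, 1]
After 'if': [49]
After 'push 10': [49, 10]
After 'push 5': [49, 10, 5]
After 'swap': [49, 5, 10]
After 'push -3': [49, 5, 10, -3]
After 'neg': [49, 5, 10, 3]
After 'push 13': [49, 5, 10, 3, 13]

Answer: [49, 5, 10, 3, 13]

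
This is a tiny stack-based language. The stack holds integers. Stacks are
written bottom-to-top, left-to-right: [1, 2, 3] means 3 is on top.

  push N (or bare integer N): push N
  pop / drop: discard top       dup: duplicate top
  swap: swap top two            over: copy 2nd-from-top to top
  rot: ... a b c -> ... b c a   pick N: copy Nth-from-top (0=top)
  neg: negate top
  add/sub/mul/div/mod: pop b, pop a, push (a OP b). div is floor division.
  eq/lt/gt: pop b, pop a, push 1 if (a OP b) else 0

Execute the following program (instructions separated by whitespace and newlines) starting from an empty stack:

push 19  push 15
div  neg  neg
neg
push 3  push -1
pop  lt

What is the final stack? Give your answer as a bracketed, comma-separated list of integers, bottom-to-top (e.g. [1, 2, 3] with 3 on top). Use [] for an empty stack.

After 'push 19': [19]
After 'push 15': [19, 15]
After 'div': [1]
After 'neg': [-1]
After 'neg': [1]
After 'neg': [-1]
After 'push 3': [-1, 3]
After 'push -1': [-1, 3, -1]
After 'pop': [-1, 3]
After 'lt': [1]

Answer: [1]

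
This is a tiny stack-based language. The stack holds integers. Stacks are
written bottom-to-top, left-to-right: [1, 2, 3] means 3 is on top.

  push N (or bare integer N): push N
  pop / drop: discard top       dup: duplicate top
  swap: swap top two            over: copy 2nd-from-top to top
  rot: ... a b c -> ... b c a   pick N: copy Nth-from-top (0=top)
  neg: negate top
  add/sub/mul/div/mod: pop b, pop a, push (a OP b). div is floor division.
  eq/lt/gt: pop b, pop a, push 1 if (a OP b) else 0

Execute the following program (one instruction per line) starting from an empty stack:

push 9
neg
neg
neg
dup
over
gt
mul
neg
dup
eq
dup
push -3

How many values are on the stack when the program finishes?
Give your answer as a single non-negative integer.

Answer: 3

Derivation:
After 'push 9': stack = [9] (depth 1)
After 'neg': stack = [-9] (depth 1)
After 'neg': stack = [9] (depth 1)
After 'neg': stack = [-9] (depth 1)
After 'dup': stack = [-9, -9] (depth 2)
After 'over': stack = [-9, -9, -9] (depth 3)
After 'gt': stack = [-9, 0] (depth 2)
After 'mul': stack = [0] (depth 1)
After 'neg': stack = [0] (depth 1)
After 'dup': stack = [0, 0] (depth 2)
After 'eq': stack = [1] (depth 1)
After 'dup': stack = [1, 1] (depth 2)
After 'push -3': stack = [1, 1, -3] (depth 3)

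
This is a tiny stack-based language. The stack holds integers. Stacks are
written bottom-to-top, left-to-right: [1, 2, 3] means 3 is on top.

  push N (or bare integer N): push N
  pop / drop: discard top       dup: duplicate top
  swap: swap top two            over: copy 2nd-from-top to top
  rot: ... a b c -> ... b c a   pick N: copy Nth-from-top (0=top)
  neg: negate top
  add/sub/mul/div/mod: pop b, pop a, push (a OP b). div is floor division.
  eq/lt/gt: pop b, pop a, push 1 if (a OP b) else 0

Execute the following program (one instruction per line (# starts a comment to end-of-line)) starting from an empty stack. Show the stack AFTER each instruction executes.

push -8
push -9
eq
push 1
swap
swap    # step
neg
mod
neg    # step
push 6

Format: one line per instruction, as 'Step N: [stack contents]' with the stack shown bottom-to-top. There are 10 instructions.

Step 1: [-8]
Step 2: [-8, -9]
Step 3: [0]
Step 4: [0, 1]
Step 5: [1, 0]
Step 6: [0, 1]
Step 7: [0, -1]
Step 8: [0]
Step 9: [0]
Step 10: [0, 6]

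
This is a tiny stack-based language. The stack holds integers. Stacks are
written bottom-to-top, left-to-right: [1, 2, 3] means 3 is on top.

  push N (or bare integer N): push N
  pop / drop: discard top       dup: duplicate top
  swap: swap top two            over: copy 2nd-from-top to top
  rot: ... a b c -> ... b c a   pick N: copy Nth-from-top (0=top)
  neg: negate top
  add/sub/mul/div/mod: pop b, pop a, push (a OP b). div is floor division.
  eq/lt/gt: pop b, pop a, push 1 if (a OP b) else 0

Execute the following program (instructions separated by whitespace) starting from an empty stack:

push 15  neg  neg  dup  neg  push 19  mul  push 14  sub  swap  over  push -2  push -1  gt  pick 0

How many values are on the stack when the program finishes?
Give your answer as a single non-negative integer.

Answer: 5

Derivation:
After 'push 15': stack = [15] (depth 1)
After 'neg': stack = [-15] (depth 1)
After 'neg': stack = [15] (depth 1)
After 'dup': stack = [15, 15] (depth 2)
After 'neg': stack = [15, -15] (depth 2)
After 'push 19': stack = [15, -15, 19] (depth 3)
After 'mul': stack = [15, -285] (depth 2)
After 'push 14': stack = [15, -285, 14] (depth 3)
After 'sub': stack = [15, -299] (depth 2)
After 'swap': stack = [-299, 15] (depth 2)
After 'over': stack = [-299, 15, -299] (depth 3)
After 'push -2': stack = [-299, 15, -299, -2] (depth 4)
After 'push -1': stack = [-299, 15, -299, -2, -1] (depth 5)
After 'gt': stack = [-299, 15, -299, 0] (depth 4)
After 'pick 0': stack = [-299, 15, -299, 0, 0] (depth 5)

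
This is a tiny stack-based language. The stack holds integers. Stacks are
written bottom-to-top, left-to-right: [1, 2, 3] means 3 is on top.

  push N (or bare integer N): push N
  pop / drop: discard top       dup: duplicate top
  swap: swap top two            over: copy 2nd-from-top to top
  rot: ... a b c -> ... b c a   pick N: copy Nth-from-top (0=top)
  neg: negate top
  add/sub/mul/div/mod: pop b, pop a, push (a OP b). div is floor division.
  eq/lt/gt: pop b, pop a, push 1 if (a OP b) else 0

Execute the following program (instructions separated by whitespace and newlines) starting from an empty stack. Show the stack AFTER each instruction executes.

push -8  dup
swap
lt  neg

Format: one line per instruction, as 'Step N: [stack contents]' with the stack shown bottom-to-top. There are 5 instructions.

Step 1: [-8]
Step 2: [-8, -8]
Step 3: [-8, -8]
Step 4: [0]
Step 5: [0]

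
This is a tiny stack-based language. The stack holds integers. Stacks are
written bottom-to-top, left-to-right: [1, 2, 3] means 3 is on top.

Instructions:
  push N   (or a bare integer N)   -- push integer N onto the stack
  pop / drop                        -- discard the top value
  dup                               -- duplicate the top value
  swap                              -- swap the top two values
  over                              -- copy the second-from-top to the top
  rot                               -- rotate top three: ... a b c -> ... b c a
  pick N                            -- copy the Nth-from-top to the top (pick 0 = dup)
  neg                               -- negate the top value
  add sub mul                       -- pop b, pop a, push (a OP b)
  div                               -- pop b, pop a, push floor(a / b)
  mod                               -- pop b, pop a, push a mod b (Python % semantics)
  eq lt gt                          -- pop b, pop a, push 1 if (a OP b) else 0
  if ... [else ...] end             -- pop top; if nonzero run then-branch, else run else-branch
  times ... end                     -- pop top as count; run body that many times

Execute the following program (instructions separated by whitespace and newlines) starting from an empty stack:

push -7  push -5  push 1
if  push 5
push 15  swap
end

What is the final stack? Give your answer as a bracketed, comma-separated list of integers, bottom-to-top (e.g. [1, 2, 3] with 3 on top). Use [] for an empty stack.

After 'push -7': [-7]
After 'push -5': [-7, -5]
After 'push 1': [-7, -5, 1]
After 'if': [-7, -5]
After 'push 5': [-7, -5, 5]
After 'push 15': [-7, -5, 5, 15]
After 'swap': [-7, -5, 15, 5]

Answer: [-7, -5, 15, 5]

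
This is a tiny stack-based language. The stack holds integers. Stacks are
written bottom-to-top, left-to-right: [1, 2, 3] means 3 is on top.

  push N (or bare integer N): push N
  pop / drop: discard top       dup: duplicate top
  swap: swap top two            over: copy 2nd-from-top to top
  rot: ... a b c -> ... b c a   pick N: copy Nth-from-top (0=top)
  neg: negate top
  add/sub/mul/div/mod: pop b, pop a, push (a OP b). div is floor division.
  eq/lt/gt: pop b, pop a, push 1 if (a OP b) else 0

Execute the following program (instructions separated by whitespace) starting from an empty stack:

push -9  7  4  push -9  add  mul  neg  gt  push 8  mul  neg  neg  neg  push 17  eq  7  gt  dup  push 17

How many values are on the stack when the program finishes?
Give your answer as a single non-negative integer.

After 'push -9': stack = [-9] (depth 1)
After 'push 7': stack = [-9, 7] (depth 2)
After 'push 4': stack = [-9, 7, 4] (depth 3)
After 'push -9': stack = [-9, 7, 4, -9] (depth 4)
After 'add': stack = [-9, 7, -5] (depth 3)
After 'mul': stack = [-9, -35] (depth 2)
After 'neg': stack = [-9, 35] (depth 2)
After 'gt': stack = [0] (depth 1)
After 'push 8': stack = [0, 8] (depth 2)
After 'mul': stack = [0] (depth 1)
After 'neg': stack = [0] (depth 1)
After 'neg': stack = [0] (depth 1)
After 'neg': stack = [0] (depth 1)
After 'push 17': stack = [0, 17] (depth 2)
After 'eq': stack = [0] (depth 1)
After 'push 7': stack = [0, 7] (depth 2)
After 'gt': stack = [0] (depth 1)
After 'dup': stack = [0, 0] (depth 2)
After 'push 17': stack = [0, 0, 17] (depth 3)

Answer: 3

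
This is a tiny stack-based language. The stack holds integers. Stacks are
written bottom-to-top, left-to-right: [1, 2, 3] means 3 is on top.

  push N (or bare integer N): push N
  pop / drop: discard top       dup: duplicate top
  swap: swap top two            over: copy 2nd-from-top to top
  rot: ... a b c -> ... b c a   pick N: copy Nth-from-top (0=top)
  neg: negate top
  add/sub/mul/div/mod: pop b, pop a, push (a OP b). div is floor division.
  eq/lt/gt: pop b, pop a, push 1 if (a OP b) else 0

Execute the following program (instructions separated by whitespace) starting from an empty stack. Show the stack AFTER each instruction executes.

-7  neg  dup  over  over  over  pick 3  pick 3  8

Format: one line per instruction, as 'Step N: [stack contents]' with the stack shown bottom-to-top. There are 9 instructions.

Step 1: [-7]
Step 2: [7]
Step 3: [7, 7]
Step 4: [7, 7, 7]
Step 5: [7, 7, 7, 7]
Step 6: [7, 7, 7, 7, 7]
Step 7: [7, 7, 7, 7, 7, 7]
Step 8: [7, 7, 7, 7, 7, 7, 7]
Step 9: [7, 7, 7, 7, 7, 7, 7, 8]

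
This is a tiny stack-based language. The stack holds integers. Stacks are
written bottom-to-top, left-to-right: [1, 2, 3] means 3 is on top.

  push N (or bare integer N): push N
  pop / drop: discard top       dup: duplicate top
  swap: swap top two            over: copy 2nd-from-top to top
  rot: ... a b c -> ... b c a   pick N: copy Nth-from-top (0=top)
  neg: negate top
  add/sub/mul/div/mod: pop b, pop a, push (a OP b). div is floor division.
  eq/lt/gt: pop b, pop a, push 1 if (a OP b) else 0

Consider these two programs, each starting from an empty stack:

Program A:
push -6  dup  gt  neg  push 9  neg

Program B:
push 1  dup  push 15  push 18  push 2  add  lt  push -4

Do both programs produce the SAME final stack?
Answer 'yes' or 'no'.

Answer: no

Derivation:
Program A trace:
  After 'push -6': [-6]
  After 'dup': [-6, -6]
  After 'gt': [0]
  After 'neg': [0]
  After 'push 9': [0, 9]
  After 'neg': [0, -9]
Program A final stack: [0, -9]

Program B trace:
  After 'push 1': [1]
  After 'dup': [1, 1]
  After 'push 15': [1, 1, 15]
  After 'push 18': [1, 1, 15, 18]
  After 'push 2': [1, 1, 15, 18, 2]
  After 'add': [1, 1, 15, 20]
  After 'lt': [1, 1, 1]
  After 'push -4': [1, 1, 1, -4]
Program B final stack: [1, 1, 1, -4]
Same: no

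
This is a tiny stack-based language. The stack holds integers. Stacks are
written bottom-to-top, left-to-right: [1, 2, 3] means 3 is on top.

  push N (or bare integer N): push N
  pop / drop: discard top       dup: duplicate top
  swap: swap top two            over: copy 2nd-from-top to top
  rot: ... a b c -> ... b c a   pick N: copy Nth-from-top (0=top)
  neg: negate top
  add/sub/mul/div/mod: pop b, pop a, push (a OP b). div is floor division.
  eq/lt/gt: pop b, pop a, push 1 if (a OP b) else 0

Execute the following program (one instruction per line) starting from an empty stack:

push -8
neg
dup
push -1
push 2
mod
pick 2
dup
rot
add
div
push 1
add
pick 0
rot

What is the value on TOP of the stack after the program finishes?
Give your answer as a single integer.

After 'push -8': [-8]
After 'neg': [8]
After 'dup': [8, 8]
After 'push -1': [8, 8, -1]
After 'push 2': [8, 8, -1, 2]
After 'mod': [8, 8, 1]
After 'pick 2': [8, 8, 1, 8]
After 'dup': [8, 8, 1, 8, 8]
After 'rot': [8, 8, 8, 8, 1]
After 'add': [8, 8, 8, 9]
After 'div': [8, 8, 0]
After 'push 1': [8, 8, 0, 1]
After 'add': [8, 8, 1]
After 'pick 0': [8, 8, 1, 1]
After 'rot': [8, 1, 1, 8]

Answer: 8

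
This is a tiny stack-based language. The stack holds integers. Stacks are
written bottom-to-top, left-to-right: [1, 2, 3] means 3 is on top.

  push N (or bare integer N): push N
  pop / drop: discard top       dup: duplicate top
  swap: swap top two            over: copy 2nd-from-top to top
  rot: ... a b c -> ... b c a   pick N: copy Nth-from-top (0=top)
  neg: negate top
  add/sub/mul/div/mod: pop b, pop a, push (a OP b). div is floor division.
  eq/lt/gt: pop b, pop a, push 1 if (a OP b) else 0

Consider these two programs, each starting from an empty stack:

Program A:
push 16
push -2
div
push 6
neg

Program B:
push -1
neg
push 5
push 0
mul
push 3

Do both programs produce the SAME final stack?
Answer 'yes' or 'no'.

Program A trace:
  After 'push 16': [16]
  After 'push -2': [16, -2]
  After 'div': [-8]
  After 'push 6': [-8, 6]
  After 'neg': [-8, -6]
Program A final stack: [-8, -6]

Program B trace:
  After 'push -1': [-1]
  After 'neg': [1]
  After 'push 5': [1, 5]
  After 'push 0': [1, 5, 0]
  After 'mul': [1, 0]
  After 'push 3': [1, 0, 3]
Program B final stack: [1, 0, 3]
Same: no

Answer: no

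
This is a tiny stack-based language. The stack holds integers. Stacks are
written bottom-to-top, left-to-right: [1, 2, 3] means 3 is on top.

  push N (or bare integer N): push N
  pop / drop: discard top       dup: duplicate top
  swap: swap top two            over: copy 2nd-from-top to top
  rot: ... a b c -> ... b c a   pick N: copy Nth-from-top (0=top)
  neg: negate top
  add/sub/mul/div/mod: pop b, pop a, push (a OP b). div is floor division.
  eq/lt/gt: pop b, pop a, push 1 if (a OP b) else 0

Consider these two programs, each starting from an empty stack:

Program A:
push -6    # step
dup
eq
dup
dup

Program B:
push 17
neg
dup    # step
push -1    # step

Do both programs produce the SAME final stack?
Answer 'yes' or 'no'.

Program A trace:
  After 'push -6': [-6]
  After 'dup': [-6, -6]
  After 'eq': [1]
  After 'dup': [1, 1]
  After 'dup': [1, 1, 1]
Program A final stack: [1, 1, 1]

Program B trace:
  After 'push 17': [17]
  After 'neg': [-17]
  After 'dup': [-17, -17]
  After 'push -1': [-17, -17, -1]
Program B final stack: [-17, -17, -1]
Same: no

Answer: no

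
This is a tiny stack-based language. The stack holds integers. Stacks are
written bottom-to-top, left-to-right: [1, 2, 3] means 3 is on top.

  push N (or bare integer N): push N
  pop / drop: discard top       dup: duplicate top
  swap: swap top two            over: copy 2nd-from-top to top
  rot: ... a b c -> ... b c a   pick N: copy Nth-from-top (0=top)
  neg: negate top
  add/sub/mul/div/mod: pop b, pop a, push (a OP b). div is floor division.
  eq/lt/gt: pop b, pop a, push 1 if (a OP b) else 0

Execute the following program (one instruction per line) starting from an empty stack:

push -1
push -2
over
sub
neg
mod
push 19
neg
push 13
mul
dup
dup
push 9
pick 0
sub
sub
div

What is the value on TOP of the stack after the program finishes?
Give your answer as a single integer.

Answer: 1

Derivation:
After 'push -1': [-1]
After 'push -2': [-1, -2]
After 'over': [-1, -2, -1]
After 'sub': [-1, -1]
After 'neg': [-1, 1]
After 'mod': [0]
After 'push 19': [0, 19]
After 'neg': [0, -19]
After 'push 13': [0, -19, 13]
After 'mul': [0, -247]
After 'dup': [0, -247, -247]
After 'dup': [0, -247, -247, -247]
After 'push 9': [0, -247, -247, -247, 9]
After 'pick 0': [0, -247, -247, -247, 9, 9]
After 'sub': [0, -247, -247, -247, 0]
After 'sub': [0, -247, -247, -247]
After 'div': [0, -247, 1]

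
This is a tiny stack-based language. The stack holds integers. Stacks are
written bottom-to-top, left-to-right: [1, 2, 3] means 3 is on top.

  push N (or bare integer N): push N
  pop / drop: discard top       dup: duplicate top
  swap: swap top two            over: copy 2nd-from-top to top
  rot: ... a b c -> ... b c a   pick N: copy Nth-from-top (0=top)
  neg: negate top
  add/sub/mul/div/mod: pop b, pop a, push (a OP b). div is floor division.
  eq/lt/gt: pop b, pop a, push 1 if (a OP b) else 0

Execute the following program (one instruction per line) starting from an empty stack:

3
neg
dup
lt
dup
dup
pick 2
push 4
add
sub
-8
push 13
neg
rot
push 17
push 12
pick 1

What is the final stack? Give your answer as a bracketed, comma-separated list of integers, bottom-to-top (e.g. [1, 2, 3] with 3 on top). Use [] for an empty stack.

After 'push 3': [3]
After 'neg': [-3]
After 'dup': [-3, -3]
After 'lt': [0]
After 'dup': [0, 0]
After 'dup': [0, 0, 0]
After 'pick 2': [0, 0, 0, 0]
After 'push 4': [0, 0, 0, 0, 4]
After 'add': [0, 0, 0, 4]
After 'sub': [0, 0, -4]
After 'push -8': [0, 0, -4, -8]
After 'push 13': [0, 0, -4, -8, 13]
After 'neg': [0, 0, -4, -8, -13]
After 'rot': [0, 0, -8, -13, -4]
After 'push 17': [0, 0, -8, -13, -4, 17]
After 'push 12': [0, 0, -8, -13, -4, 17, 12]
After 'pick 1': [0, 0, -8, -13, -4, 17, 12, 17]

Answer: [0, 0, -8, -13, -4, 17, 12, 17]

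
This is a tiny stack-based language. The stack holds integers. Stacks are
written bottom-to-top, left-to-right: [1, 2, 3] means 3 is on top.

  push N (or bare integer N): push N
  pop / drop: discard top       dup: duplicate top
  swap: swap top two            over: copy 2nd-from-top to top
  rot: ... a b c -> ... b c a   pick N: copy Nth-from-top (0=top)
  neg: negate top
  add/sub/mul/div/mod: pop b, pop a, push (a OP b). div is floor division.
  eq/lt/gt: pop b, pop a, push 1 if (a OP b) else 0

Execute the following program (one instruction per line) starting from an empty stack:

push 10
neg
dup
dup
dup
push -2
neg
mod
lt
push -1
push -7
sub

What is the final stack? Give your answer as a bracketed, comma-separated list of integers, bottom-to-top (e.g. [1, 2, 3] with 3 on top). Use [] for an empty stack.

Answer: [-10, -10, 1, 6]

Derivation:
After 'push 10': [10]
After 'neg': [-10]
After 'dup': [-10, -10]
After 'dup': [-10, -10, -10]
After 'dup': [-10, -10, -10, -10]
After 'push -2': [-10, -10, -10, -10, -2]
After 'neg': [-10, -10, -10, -10, 2]
After 'mod': [-10, -10, -10, 0]
After 'lt': [-10, -10, 1]
After 'push -1': [-10, -10, 1, -1]
After 'push -7': [-10, -10, 1, -1, -7]
After 'sub': [-10, -10, 1, 6]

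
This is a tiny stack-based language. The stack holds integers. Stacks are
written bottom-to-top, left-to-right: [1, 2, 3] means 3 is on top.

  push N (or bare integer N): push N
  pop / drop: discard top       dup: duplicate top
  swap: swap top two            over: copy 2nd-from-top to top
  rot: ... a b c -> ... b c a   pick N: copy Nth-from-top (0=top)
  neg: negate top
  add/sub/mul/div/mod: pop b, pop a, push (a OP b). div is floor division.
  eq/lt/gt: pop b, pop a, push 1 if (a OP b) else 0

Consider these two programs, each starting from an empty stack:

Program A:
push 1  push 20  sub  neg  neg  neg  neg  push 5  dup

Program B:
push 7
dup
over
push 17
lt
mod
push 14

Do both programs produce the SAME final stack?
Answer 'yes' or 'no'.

Program A trace:
  After 'push 1': [1]
  After 'push 20': [1, 20]
  After 'sub': [-19]
  After 'neg': [19]
  After 'neg': [-19]
  After 'neg': [19]
  After 'neg': [-19]
  After 'push 5': [-19, 5]
  After 'dup': [-19, 5, 5]
Program A final stack: [-19, 5, 5]

Program B trace:
  After 'push 7': [7]
  After 'dup': [7, 7]
  After 'over': [7, 7, 7]
  After 'push 17': [7, 7, 7, 17]
  After 'lt': [7, 7, 1]
  After 'mod': [7, 0]
  After 'push 14': [7, 0, 14]
Program B final stack: [7, 0, 14]
Same: no

Answer: no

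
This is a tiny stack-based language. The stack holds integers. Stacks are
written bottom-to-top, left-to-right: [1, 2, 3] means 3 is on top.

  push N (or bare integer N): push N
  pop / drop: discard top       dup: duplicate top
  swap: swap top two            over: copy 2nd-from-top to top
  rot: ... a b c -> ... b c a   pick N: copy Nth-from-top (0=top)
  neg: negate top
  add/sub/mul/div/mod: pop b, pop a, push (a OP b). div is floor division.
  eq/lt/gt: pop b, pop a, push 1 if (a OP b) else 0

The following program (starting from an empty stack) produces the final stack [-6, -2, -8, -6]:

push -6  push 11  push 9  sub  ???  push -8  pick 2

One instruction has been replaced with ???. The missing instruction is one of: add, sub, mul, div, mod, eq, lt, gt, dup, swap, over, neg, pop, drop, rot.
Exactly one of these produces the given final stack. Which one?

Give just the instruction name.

Stack before ???: [-6, 2]
Stack after ???:  [-6, -2]
The instruction that transforms [-6, 2] -> [-6, -2] is: neg

Answer: neg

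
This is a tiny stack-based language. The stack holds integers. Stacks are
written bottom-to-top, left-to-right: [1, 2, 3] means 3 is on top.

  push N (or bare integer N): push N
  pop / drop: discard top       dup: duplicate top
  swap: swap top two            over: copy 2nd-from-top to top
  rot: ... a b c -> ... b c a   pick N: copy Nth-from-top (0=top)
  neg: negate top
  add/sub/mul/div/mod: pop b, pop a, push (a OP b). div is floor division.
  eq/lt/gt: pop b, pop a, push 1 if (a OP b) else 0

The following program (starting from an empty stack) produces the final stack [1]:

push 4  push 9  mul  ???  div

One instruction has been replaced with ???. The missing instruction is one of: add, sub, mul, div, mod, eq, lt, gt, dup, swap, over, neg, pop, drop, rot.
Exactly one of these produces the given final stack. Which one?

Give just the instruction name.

Stack before ???: [36]
Stack after ???:  [36, 36]
The instruction that transforms [36] -> [36, 36] is: dup

Answer: dup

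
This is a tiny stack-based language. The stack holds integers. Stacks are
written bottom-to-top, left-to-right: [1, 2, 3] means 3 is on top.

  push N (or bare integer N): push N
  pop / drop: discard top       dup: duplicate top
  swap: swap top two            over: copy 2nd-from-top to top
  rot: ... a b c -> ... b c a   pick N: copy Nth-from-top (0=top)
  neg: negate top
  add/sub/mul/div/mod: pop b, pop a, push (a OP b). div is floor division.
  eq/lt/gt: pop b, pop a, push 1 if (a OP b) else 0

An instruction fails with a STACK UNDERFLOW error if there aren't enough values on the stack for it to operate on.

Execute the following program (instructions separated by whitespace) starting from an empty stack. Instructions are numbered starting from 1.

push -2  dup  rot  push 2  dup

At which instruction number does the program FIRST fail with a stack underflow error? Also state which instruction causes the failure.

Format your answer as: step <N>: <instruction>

Step 1 ('push -2'): stack = [-2], depth = 1
Step 2 ('dup'): stack = [-2, -2], depth = 2
Step 3 ('rot'): needs 3 value(s) but depth is 2 — STACK UNDERFLOW

Answer: step 3: rot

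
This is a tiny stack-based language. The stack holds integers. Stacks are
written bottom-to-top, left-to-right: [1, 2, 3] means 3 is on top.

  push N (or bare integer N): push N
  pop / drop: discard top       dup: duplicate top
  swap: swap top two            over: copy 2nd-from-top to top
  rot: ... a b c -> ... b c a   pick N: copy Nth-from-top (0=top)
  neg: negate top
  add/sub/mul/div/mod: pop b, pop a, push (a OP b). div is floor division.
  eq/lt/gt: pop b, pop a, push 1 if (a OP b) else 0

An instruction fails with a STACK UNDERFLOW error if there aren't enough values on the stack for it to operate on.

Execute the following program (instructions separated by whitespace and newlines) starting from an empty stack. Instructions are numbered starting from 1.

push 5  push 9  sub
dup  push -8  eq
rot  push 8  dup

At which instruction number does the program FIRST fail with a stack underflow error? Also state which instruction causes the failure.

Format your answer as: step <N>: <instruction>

Answer: step 7: rot

Derivation:
Step 1 ('push 5'): stack = [5], depth = 1
Step 2 ('push 9'): stack = [5, 9], depth = 2
Step 3 ('sub'): stack = [-4], depth = 1
Step 4 ('dup'): stack = [-4, -4], depth = 2
Step 5 ('push -8'): stack = [-4, -4, -8], depth = 3
Step 6 ('eq'): stack = [-4, 0], depth = 2
Step 7 ('rot'): needs 3 value(s) but depth is 2 — STACK UNDERFLOW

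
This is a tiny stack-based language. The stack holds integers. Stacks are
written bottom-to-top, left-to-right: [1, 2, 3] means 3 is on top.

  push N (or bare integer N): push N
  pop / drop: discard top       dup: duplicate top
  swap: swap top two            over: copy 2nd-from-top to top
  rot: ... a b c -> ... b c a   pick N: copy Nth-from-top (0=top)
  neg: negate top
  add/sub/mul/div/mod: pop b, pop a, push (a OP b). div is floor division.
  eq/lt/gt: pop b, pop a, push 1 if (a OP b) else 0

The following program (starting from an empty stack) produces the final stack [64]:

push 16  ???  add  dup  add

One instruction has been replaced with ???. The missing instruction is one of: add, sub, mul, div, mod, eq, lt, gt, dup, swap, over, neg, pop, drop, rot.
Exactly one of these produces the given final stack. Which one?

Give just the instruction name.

Answer: dup

Derivation:
Stack before ???: [16]
Stack after ???:  [16, 16]
The instruction that transforms [16] -> [16, 16] is: dup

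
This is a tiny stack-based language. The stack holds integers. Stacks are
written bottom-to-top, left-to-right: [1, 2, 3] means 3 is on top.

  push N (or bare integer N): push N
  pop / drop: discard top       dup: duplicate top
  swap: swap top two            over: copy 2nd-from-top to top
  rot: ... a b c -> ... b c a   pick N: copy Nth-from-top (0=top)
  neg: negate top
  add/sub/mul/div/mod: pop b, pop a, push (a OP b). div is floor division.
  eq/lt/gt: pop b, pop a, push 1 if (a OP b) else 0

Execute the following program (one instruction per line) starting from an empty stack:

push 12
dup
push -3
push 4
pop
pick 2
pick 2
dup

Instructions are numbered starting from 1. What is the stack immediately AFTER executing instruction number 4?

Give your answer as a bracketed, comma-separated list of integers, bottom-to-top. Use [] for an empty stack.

Step 1 ('push 12'): [12]
Step 2 ('dup'): [12, 12]
Step 3 ('push -3'): [12, 12, -3]
Step 4 ('push 4'): [12, 12, -3, 4]

Answer: [12, 12, -3, 4]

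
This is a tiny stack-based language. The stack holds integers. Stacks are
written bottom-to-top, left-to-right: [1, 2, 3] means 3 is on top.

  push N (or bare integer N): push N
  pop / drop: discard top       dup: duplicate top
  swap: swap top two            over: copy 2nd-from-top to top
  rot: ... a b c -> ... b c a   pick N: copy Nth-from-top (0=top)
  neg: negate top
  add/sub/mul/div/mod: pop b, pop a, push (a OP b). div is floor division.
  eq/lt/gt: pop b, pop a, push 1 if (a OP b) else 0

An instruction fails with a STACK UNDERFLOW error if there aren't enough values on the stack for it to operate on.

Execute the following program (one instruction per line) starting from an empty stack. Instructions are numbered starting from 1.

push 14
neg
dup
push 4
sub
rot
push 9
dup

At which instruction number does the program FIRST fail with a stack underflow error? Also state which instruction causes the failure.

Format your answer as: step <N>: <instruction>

Step 1 ('push 14'): stack = [14], depth = 1
Step 2 ('neg'): stack = [-14], depth = 1
Step 3 ('dup'): stack = [-14, -14], depth = 2
Step 4 ('push 4'): stack = [-14, -14, 4], depth = 3
Step 5 ('sub'): stack = [-14, -18], depth = 2
Step 6 ('rot'): needs 3 value(s) but depth is 2 — STACK UNDERFLOW

Answer: step 6: rot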